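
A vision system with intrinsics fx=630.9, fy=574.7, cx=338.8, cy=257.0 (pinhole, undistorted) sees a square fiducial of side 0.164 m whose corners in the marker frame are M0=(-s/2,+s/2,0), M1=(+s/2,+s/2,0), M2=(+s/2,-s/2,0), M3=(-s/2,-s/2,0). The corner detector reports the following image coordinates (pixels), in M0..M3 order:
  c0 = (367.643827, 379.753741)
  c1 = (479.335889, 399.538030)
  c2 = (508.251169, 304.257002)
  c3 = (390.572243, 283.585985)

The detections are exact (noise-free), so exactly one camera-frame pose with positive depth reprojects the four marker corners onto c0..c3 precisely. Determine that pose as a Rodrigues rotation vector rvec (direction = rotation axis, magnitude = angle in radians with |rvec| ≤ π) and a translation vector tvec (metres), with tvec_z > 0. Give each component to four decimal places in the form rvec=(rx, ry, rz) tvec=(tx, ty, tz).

rvec=(0.2826, 0.0361, 0.1876) tvec=(0.1369, 0.1329, 0.8878)

Intrinsics K: fx=630.9, fy=574.7, cx=338.8, cy=257.0
Marker side s = 0.164 m; corners in marker frame (Z=0):
  M0 = (-0.0820, +0.0820, 0)
  M1 = (+0.0820, +0.0820, 0)
  M2 = (+0.0820, -0.0820, 0)
  M3 = (-0.0820, -0.0820, 0)
Detected image corners:
  c0 = (367.643827, 379.753741) px
  c1 = (479.335889, 399.538030) px
  c2 = (508.251169, 304.257002) px
  c3 = (390.572243, 283.585985) px
Planar DLT: solve 8×8 A·h = b for H (H[2,2]=1):
  H  [+694.33913 -20.13383 +436.06659]
  H  [+119.75341 +691.68527 +343.01529]
  H  [-0.01029 +0.31598 +1.00000]
B = K⁻¹H; ‖b₁‖=1.126442, ‖b₂‖=1.126442; λ = 2/(‖b₁‖+‖b₂‖) = 0.887751, sign → tz>0 ⇒ λ=+0.887751
r₁ = λ·B[:,0] = (+0.98192,+0.18907,-0.00913); r₂ = λ·B[:,1] = (-0.17897,+0.94302,+0.28051)
r₃ = r₁×r₂ = (+0.06165,-0.27381,+0.95981); SVD([r₁ r₂ r₃]) → R = UVᵀ:
  R  [+0.98192 -0.17897 +0.06165]
  R  [+0.18907 +0.94302 -0.27381]
  R  [-0.00913 +0.28051 +0.95981]
t = (+0.13687, +0.13287, +0.88775) m
tr R = 2.884745; θ = arccos((tr R − 1)/2) = 0.341144 rad = 19.546°
axis k = ((R−Rᵀ)₃₂, (R−Rᵀ)₁₃, (R−Rᵀ)₂₁) / (2 sinθ) = (+0.828421, +0.105780, +0.550026)
rvec = θ·k = (+0.282611, +0.036086, +0.187638)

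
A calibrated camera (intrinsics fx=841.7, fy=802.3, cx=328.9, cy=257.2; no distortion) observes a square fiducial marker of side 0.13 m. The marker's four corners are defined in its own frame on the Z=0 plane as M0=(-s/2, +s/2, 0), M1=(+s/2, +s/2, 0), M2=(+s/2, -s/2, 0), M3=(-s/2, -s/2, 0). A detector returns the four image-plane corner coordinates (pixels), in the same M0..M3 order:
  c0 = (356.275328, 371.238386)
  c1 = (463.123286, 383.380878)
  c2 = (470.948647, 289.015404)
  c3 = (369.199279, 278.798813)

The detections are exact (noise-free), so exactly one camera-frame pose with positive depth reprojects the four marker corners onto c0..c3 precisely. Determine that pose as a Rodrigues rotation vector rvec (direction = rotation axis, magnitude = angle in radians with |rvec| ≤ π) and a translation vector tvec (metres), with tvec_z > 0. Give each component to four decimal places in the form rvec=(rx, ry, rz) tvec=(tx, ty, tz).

rvec=(-0.4268, 0.0947, 0.1256) tvec=(0.1069, 0.0944, 1.0496)

Intrinsics K: fx=841.7, fy=802.3, cx=328.9, cy=257.2
Marker side s = 0.13 m; corners in marker frame (Z=0):
  M0 = (-0.0650, +0.0650, 0)
  M1 = (+0.0650, +0.0650, 0)
  M2 = (+0.0650, -0.0650, 0)
  M3 = (-0.0650, -0.0650, 0)
Detected image corners:
  c0 = (356.275328, 371.238386) px
  c1 = (463.123286, 383.380878) px
  c2 = (470.948647, 289.015404) px
  c3 = (369.199279, 278.798813) px
Planar DLT: solve 8×8 A·h = b for H (H[2,2]=1):
  H  [+755.22640 -240.59303 +414.63664]
  H  [+48.69412 +590.41471 +329.39220]
  H  [-0.11227 -0.38720 +1.00000]
B = K⁻¹H; ‖b₁‖=0.952722, ‖b₂‖=0.952722; λ = 2/(‖b₁‖+‖b₂‖) = 1.049624, sign → tz>0 ⇒ λ=+1.049624
r₁ = λ·B[:,0] = (+0.98783,+0.10148,-0.11784); r₂ = λ·B[:,1] = (-0.14122,+0.90271,-0.40642)
r₃ = r₁×r₂ = (+0.06513,+0.41811,+0.90606); SVD([r₁ r₂ r₃]) → R = UVᵀ:
  R  [+0.98783 -0.14122 +0.06513]
  R  [+0.10148 +0.90271 +0.41811]
  R  [-0.11784 -0.40642 +0.90606]
t = (+0.10692, +0.09445, +1.04962) m
tr R = 2.796601; θ = arccos((tr R − 1)/2) = 0.454910 rad = 26.064°
axis k = ((R−Rᵀ)₃₂, (R−Rᵀ)₁₃, (R−Rᵀ)₂₁) / (2 sinθ) = (-0.938283, +0.208208, +0.276180)
rvec = θ·k = (-0.426834, +0.094716, +0.125637)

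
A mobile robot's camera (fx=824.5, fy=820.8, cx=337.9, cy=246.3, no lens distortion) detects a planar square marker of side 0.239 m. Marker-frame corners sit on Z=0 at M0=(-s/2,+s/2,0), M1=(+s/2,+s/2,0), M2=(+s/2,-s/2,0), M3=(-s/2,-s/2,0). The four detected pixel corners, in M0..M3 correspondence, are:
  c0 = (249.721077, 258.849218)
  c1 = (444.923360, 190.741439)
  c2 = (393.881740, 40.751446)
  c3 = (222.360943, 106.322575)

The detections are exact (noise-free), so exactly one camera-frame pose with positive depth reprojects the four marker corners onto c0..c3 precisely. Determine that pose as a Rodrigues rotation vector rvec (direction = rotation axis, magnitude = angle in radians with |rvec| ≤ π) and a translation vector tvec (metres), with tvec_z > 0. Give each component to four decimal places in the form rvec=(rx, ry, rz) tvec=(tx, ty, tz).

rvec=(-0.5103, 0.2403, -0.2828) tvec=(-0.0159, -0.1238, 1.0050)

Intrinsics K: fx=824.5, fy=820.8, cx=337.9, cy=246.3
Marker side s = 0.239 m; corners in marker frame (Z=0):
  M0 = (-0.1195, +0.1195, 0)
  M1 = (+0.1195, +0.1195, 0)
  M2 = (+0.1195, -0.1195, 0)
  M3 = (-0.1195, -0.1195, 0)
Detected image corners:
  c0 = (249.721077, 258.849218) px
  c1 = (444.923360, 190.741439) px
  c2 = (393.881740, 40.751446) px
  c3 = (222.360943, 106.322575) px
Planar DLT: solve 8×8 A·h = b for H (H[2,2]=1):
  H  [+713.70786 -3.19299 +324.84528]
  H  [-302.32270 +557.28384 +145.19532]
  H  [-0.15407 -0.50745 +1.00000]
B = K⁻¹H; ‖b₁‖=0.995031, ‖b₂‖=0.995031; λ = 2/(‖b₁‖+‖b₂‖) = 1.004994, sign → tz>0 ⇒ λ=+1.004994
r₁ = λ·B[:,0] = (+0.93340,-0.32370,-0.15484); r₂ = λ·B[:,1] = (+0.20511,+0.83537,-0.50998)
r₃ = r₁×r₂ = (+0.29443,+0.44426,+0.84614); SVD([r₁ r₂ r₃]) → R = UVᵀ:
  R  [+0.93340 +0.20511 +0.29443]
  R  [-0.32370 +0.83537 +0.44426]
  R  [-0.15484 -0.50998 +0.84614]
t = (-0.01591, -0.12379, +1.00499) m
tr R = 2.614913; θ = arccos((tr R − 1)/2) = 0.630969 rad = 36.152°
axis k = ((R−Rᵀ)₃₂, (R−Rᵀ)₁₃, (R−Rᵀ)₂₁) / (2 sinθ) = (-0.808777, +0.380780, -0.448203)
rvec = θ·k = (-0.510313, +0.240260, -0.282802)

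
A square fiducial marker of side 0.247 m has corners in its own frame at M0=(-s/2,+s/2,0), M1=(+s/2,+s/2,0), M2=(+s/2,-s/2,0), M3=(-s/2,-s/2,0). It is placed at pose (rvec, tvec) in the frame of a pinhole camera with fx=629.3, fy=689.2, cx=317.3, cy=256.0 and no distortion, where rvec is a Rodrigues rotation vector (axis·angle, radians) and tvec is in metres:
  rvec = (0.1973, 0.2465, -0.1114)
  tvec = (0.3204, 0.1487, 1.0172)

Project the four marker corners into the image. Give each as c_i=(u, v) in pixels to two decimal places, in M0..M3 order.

Intrinsics K: fx=629.3, fy=689.2, cx=317.3, cy=256.0
Marker side s = 0.247 m; corners in marker frame (Z=0):
  M0 = (-0.1235, +0.1235, 0)
  M1 = (+0.1235, +0.1235, 0)
  M2 = (+0.1235, -0.1235, 0)
  M3 = (-0.1235, -0.1235, 0)
rvec = (0.1973, 0.2465, -0.1114), |rvec| = θ = 0.33481 rad = 19.183°
Rodrigues: sinθ=0.32859, 1−cosθ=0.05553; R = I + sinθ·[k]× + (1−cosθ)·[k]×²:
    [+0.96375 +0.13342 +0.23103]
    [-0.08524 +0.97457 -0.20724]
    [-0.25281 +0.18003 +0.95062]
t = (0.3204, 0.1487, 1.0172) m
M0: Pc = R·M0+t = (+0.21785, +0.27959, +1.07066); u = 629.3·(+0.21785)/1.07066 + 317.3 = 445.3481, v = 689.2·(+0.27959)/1.07066 + 256.0 = 435.9748
M1: Pc = R·M1+t = (+0.45590, +0.25853, +1.00821); u = 629.3·(+0.45590)/1.00821 + 317.3 = 601.8617, v = 689.2·(+0.25853)/1.00821 + 256.0 = 432.7292
M2: Pc = R·M2+t = (+0.42295, +0.01781, +0.96374); u = 629.3·(+0.42295)/0.96374 + 317.3 = 593.4729, v = 689.2·(+0.01781)/0.96374 + 256.0 = 268.7389
M3: Pc = R·M3+t = (+0.18490, +0.03887, +1.02619); u = 629.3·(+0.18490)/1.02619 + 317.3 = 430.6875, v = 689.2·(+0.03887)/1.02619 + 256.0 = 282.1040

c0=(445.35, 435.97) c1=(601.86, 432.73) c2=(593.47, 268.74) c3=(430.69, 282.10)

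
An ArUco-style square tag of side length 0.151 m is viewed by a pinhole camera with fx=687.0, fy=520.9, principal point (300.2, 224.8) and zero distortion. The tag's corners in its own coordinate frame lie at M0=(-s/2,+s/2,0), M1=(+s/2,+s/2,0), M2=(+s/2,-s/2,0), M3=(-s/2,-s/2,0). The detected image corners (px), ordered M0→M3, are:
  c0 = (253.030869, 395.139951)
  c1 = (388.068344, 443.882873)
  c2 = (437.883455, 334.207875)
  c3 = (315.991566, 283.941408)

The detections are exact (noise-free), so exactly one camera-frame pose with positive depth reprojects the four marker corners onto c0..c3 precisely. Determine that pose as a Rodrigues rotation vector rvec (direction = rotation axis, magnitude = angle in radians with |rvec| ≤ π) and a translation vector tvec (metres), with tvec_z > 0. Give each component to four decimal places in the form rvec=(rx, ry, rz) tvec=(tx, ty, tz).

rvec=(-0.3084, -0.3128, 0.4679) tvec=(0.0502, 0.1781, 0.6726)

Intrinsics K: fx=687.0, fy=520.9, cx=300.2, cy=224.8
Marker side s = 0.151 m; corners in marker frame (Z=0):
  M0 = (-0.0755, +0.0755, 0)
  M1 = (+0.0755, +0.0755, 0)
  M2 = (+0.0755, -0.0755, 0)
  M3 = (-0.0755, -0.0755, 0)
Detected image corners:
  c0 = (253.030869, 395.139951) px
  c1 = (388.068344, 443.882873) px
  c2 = (437.883455, 334.207875) px
  c3 = (315.991566, 283.941408) px
Planar DLT: solve 8×8 A·h = b for H (H[2,2]=1):
  H  [+964.15414 -558.13673 +351.47877]
  H  [+448.32805 +537.16767 +362.68904]
  H  [+0.33017 -0.53275 +1.00000]
B = K⁻¹H; ‖b₁‖=1.486698, ‖b₂‖=1.486698; λ = 2/(‖b₁‖+‖b₂‖) = 0.672632, sign → tz>0 ⇒ λ=+0.672632
r₁ = λ·B[:,0] = (+0.84694,+0.48308,+0.22208); r₂ = λ·B[:,1] = (-0.38988,+0.84828,-0.35834)
r₃ = r₁×r₂ = (-0.36150,+0.21691,+0.90679); SVD([r₁ r₂ r₃]) → R = UVᵀ:
  R  [+0.84694 -0.38988 -0.36150]
  R  [+0.48308 +0.84828 +0.21691]
  R  [+0.22208 -0.35834 +0.90679]
t = (+0.05021, +0.17805, +0.67263) m
tr R = 2.602019; θ = arccos((tr R − 1)/2) = 0.641816 rad = 36.773°
axis k = ((R−Rᵀ)₃₂, (R−Rᵀ)₁₃, (R−Rᵀ)₂₁) / (2 sinθ) = (-0.480457, -0.487414, +0.729101)
rvec = θ·k = (-0.308365, -0.312830, +0.467949)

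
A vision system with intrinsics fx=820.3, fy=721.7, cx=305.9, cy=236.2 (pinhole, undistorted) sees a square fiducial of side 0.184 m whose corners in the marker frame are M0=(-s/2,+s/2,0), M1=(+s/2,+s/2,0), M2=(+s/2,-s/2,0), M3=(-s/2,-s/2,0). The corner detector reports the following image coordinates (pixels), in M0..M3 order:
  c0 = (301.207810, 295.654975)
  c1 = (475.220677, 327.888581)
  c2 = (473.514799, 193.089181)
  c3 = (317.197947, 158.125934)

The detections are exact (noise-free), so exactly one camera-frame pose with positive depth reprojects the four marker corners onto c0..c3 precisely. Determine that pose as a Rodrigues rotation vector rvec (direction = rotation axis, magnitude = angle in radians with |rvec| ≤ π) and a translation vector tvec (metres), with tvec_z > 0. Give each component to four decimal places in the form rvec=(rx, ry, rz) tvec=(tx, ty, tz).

rvec=(-0.4935, -0.2672, 0.1634) tvec=(0.0914, 0.0051, 0.8523)

Intrinsics K: fx=820.3, fy=721.7, cx=305.9, cy=236.2
Marker side s = 0.184 m; corners in marker frame (Z=0):
  M0 = (-0.0920, +0.0920, 0)
  M1 = (+0.0920, +0.0920, 0)
  M2 = (+0.0920, -0.0920, 0)
  M3 = (-0.0920, -0.0920, 0)
Detected image corners:
  c0 = (301.207810, 295.654975) px
  c1 = (475.220677, 327.888581) px
  c2 = (473.514799, 193.089181) px
  c3 = (317.197947, 158.125934) px
Planar DLT: solve 8×8 A·h = b for H (H[2,2]=1):
  H  [+993.03836 -261.60831 +393.87217]
  H  [+243.90332 +600.58812 +240.49648]
  H  [+0.24996 -0.57148 +1.00000]
B = K⁻¹H; ‖b₁‖=1.173285, ‖b₂‖=1.173285; λ = 2/(‖b₁‖+‖b₂‖) = 0.852308, sign → tz>0 ⇒ λ=+0.852308
r₁ = λ·B[:,0] = (+0.95234,+0.21832,+0.21304); r₂ = λ·B[:,1] = (-0.09018,+0.86869,-0.48708)
r₃ = r₁×r₂ = (-0.29141,+0.44465,+0.84698); SVD([r₁ r₂ r₃]) → R = UVᵀ:
  R  [+0.95234 -0.09018 -0.29141]
  R  [+0.21832 +0.86869 +0.44465]
  R  [+0.21304 -0.48708 +0.84698]
t = (+0.09140, +0.00507, +0.85231) m
tr R = 2.668004; θ = arccos((tr R − 1)/2) = 0.584475 rad = 33.488°
axis k = ((R−Rᵀ)₃₂, (R−Rᵀ)₁₃, (R−Rᵀ)₂₁) / (2 sinθ) = (-0.844323, -0.457129, +0.279555)
rvec = θ·k = (-0.493486, -0.267180, +0.163393)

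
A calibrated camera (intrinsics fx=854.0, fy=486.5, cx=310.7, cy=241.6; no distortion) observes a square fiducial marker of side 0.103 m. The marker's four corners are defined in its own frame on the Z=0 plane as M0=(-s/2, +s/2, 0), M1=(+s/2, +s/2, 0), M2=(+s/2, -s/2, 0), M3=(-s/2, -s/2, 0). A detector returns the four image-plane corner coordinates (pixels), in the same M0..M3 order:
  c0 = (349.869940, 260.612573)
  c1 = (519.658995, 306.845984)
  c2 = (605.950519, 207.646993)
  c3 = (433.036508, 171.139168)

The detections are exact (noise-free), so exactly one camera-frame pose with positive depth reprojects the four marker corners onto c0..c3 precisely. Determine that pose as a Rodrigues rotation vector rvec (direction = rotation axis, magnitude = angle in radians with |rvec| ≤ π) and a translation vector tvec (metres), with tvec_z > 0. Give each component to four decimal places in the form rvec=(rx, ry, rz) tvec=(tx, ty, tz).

Intrinsics K: fx=854.0, fy=486.5, cx=310.7, cy=241.6
Marker side s = 0.103 m; corners in marker frame (Z=0):
  M0 = (-0.0515, +0.0515, 0)
  M1 = (+0.0515, +0.0515, 0)
  M2 = (+0.0515, -0.0515, 0)
  M3 = (-0.0515, -0.0515, 0)
Detected image corners:
  c0 = (349.869940, 260.612573) px
  c1 = (519.658995, 306.845984) px
  c2 = (605.950519, 207.646993) px
  c3 = (433.036508, 171.139168) px
Planar DLT: solve 8×8 A·h = b for H (H[2,2]=1):
  H  [+1240.90168 -946.55770 +473.78802]
  H  [+191.34225 +851.93460 +234.98239]
  H  [-0.88636 -0.26123 +1.00000]
B = K⁻¹H; ‖b₁‖=2.152394, ‖b₂‖=2.152394; λ = 2/(‖b₁‖+‖b₂‖) = 0.464599, sign → tz>0 ⇒ λ=+0.464599
r₁ = λ·B[:,0] = (+0.82491,+0.38723,-0.41180); r₂ = λ·B[:,1] = (-0.47080,+0.87385,-0.12136)
r₃ = r₁×r₂ = (+0.31286,+0.29399,+0.90315); SVD([r₁ r₂ r₃]) → R = UVᵀ:
  R  [+0.82490 -0.47080 +0.31286]
  R  [+0.38723 +0.87385 +0.29399]
  R  [-0.41180 -0.12136 +0.90315]
t = (+0.08872, -0.00632, +0.46460) m
tr R = 2.601913; θ = arccos((tr R − 1)/2) = 0.641905 rad = 36.778°
axis k = ((R−Rᵀ)₃₂, (R−Rᵀ)₁₃, (R−Rᵀ)₂₁) / (2 sinθ) = (-0.346868, +0.605174, +0.716552)
rvec = θ·k = (-0.222657, +0.388464, +0.459958)

rvec=(-0.2227, 0.3885, 0.4600) tvec=(0.0887, -0.0063, 0.4646)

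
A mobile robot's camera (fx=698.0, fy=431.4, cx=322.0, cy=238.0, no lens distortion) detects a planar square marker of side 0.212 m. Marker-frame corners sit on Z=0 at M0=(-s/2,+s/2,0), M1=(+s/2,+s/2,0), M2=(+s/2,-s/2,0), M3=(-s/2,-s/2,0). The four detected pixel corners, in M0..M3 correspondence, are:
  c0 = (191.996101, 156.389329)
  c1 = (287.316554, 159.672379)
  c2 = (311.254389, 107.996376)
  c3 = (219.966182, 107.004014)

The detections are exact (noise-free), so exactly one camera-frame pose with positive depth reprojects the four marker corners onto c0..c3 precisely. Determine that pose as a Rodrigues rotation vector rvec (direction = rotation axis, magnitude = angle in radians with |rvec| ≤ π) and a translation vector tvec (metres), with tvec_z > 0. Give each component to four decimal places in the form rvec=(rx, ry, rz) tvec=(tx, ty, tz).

rvec=(-0.4222, 0.2737, 0.1702) tvec=(-0.1464, -0.3585, 1.4597)

Intrinsics K: fx=698.0, fy=431.4, cx=322.0, cy=238.0
Marker side s = 0.212 m; corners in marker frame (Z=0):
  M0 = (-0.1060, +0.1060, 0)
  M1 = (+0.1060, +0.1060, 0)
  M2 = (+0.1060, -0.1060, 0)
  M3 = (-0.1060, -0.1060, 0)
Detected image corners:
  c0 = (191.996101, 156.389329) px
  c1 = (287.316554, 159.672379) px
  c2 = (311.254389, 107.996376) px
  c3 = (219.966182, 107.004014) px
Planar DLT: solve 8×8 A·h = b for H (H[2,2]=1):
  H  [+388.61267 -188.38100 +251.98834]
  H  [-16.99337 +203.68148 +132.04552]
  H  [-0.20282 -0.26027 +1.00000]
B = K⁻¹H; ‖b₁‖=0.685060, ‖b₂‖=0.685060; λ = 2/(‖b₁‖+‖b₂‖) = 1.459727, sign → tz>0 ⇒ λ=+1.459727
r₁ = λ·B[:,0] = (+0.94929,+0.10584,-0.29607); r₂ = λ·B[:,1] = (-0.21870,+0.89880,-0.37992)
r₃ = r₁×r₂ = (+0.22589,+0.42540,+0.87636); SVD([r₁ r₂ r₃]) → R = UVᵀ:
  R  [+0.94929 -0.21870 +0.22589]
  R  [+0.10584 +0.89880 +0.42540]
  R  [-0.29607 -0.37992 +0.87636]
t = (-0.14642, -0.35852, +1.45973) m
tr R = 2.724441; θ = arccos((tr R − 1)/2) = 0.531159 rad = 30.433°
axis k = ((R−Rᵀ)₃₂, (R−Rᵀ)₁₃, (R−Rᵀ)₂₁) / (2 sinθ) = (-0.794933, +0.515226, +0.320348)
rvec = θ·k = (-0.422236, +0.273667, +0.170156)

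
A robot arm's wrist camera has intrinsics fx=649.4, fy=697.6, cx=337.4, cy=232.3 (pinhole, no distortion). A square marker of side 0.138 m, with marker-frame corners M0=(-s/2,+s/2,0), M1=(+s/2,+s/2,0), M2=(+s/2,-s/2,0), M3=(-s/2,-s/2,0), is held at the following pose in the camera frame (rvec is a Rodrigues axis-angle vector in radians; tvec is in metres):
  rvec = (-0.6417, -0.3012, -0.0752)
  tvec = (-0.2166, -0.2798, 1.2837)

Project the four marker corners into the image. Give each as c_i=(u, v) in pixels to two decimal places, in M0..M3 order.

Intrinsics K: fx=649.4, fy=697.6, cx=337.4, cy=232.3
Marker side s = 0.138 m; corners in marker frame (Z=0):
  M0 = (-0.0690, +0.0690, 0)
  M1 = (+0.0690, +0.0690, 0)
  M2 = (+0.0690, -0.0690, 0)
  M3 = (-0.0690, -0.0690, 0)
rvec = (-0.6417, -0.3012, -0.0752), |rvec| = θ = 0.71285 rad = 40.843°
Rodrigues: sinθ=0.65399, 1−cosθ=0.24350; R = I + sinθ·[k]× + (1−cosθ)·[k]×²:
    [+0.95382 +0.16161 -0.25321]
    [+0.02363 +0.79997 +0.59957]
    [+0.29945 -0.57786 +0.75921]
t = (-0.2166, -0.2798, 1.2837) m
M0: Pc = R·M0+t = (-0.27126, -0.22623, +1.22317); u = 649.4·(-0.27126)/1.22317 + 337.4 = 193.3819, v = 697.6·(-0.22623)/1.22317 + 232.3 = 103.2745
M1: Pc = R·M1+t = (-0.13964, -0.22297, +1.26449); u = 649.4·(-0.13964)/1.26449 + 337.4 = 265.6878, v = 697.6·(-0.22297)/1.26449 + 232.3 = 109.2899
M2: Pc = R·M2+t = (-0.16194, -0.33337, +1.34423); u = 649.4·(-0.16194)/1.34423 + 337.4 = 259.1680, v = 697.6·(-0.33337)/1.34423 + 232.3 = 59.2964
M3: Pc = R·M3+t = (-0.29356, -0.33663, +1.30291); u = 649.4·(-0.29356)/1.30291 + 337.4 = 191.0809, v = 697.6·(-0.33663)/1.30291 + 232.3 = 52.0636

c0=(193.38, 103.27) c1=(265.69, 109.29) c2=(259.17, 59.30) c3=(191.08, 52.06)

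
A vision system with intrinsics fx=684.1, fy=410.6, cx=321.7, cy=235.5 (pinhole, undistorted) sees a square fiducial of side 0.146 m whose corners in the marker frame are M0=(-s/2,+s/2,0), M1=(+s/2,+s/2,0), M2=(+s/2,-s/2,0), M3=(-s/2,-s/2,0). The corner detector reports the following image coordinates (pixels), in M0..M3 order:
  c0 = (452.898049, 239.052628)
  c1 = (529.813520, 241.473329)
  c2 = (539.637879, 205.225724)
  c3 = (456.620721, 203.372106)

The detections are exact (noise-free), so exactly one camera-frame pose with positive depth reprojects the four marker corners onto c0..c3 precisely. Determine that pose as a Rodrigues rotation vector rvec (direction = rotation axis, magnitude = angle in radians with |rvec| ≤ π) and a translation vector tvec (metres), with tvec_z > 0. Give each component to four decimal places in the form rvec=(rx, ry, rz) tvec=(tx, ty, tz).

Intrinsics K: fx=684.1, fy=410.6, cx=321.7, cy=235.5
Marker side s = 0.146 m; corners in marker frame (Z=0):
  M0 = (-0.0730, +0.0730, 0)
  M1 = (+0.0730, +0.0730, 0)
  M2 = (+0.0730, -0.0730, 0)
  M3 = (-0.0730, -0.0730, 0)
Detected image corners:
  c0 = (452.898049, 239.052628) px
  c1 = (529.813520, 241.473329) px
  c2 = (539.637879, 205.225724) px
  c3 = (456.620721, 203.372106) px
Planar DLT: solve 8×8 A·h = b for H (H[2,2]=1):
  H  [+478.48218 +206.58354 +494.21239]
  H  [-16.04445 +359.87403 +222.94081]
  H  [-0.13836 +0.51090 +1.00000]
B = K⁻¹H; ‖b₁‖=0.777961, ‖b₂‖=0.777961; λ = 2/(‖b₁‖+‖b₂‖) = 1.285412, sign → tz>0 ⇒ λ=+1.285412
r₁ = λ·B[:,0] = (+0.98269,+0.05178,-0.17785); r₂ = λ·B[:,1] = (+0.07934,+0.74995,+0.65672)
r₃ = r₁×r₂ = (+0.16738,-0.65947,+0.73286); SVD([r₁ r₂ r₃]) → R = UVᵀ:
  R  [+0.98269 +0.07934 +0.16738]
  R  [+0.05178 +0.74995 -0.65947]
  R  [-0.17785 +0.65672 +0.73286]
t = (+0.32415, -0.03932, +1.28541) m
tr R = 2.465501; θ = arccos((tr R − 1)/2) = 0.748441 rad = 42.883°
axis k = ((R−Rᵀ)₃₂, (R−Rᵀ)₁₃, (R−Rᵀ)₂₁) / (2 sinθ) = (+0.967081, +0.253662, -0.020252)
rvec = θ·k = (+0.723803, +0.189851, -0.015157)

rvec=(0.7238, 0.1899, -0.0152) tvec=(0.3241, -0.0393, 1.2854)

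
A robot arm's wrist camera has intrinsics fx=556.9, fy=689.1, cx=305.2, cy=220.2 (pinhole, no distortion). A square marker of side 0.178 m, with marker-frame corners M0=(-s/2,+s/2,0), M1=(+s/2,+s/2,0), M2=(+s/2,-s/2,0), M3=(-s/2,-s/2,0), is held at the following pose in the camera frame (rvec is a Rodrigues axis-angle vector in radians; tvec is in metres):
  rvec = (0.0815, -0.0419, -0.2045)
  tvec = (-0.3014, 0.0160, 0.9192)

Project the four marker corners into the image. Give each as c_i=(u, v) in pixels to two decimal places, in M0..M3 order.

c0=(81.81, 310.50) c1=(187.54, 282.94) c2=(163.79, 153.10) c3=(56.15, 180.27)

Intrinsics K: fx=556.9, fy=689.1, cx=305.2, cy=220.2
Marker side s = 0.178 m; corners in marker frame (Z=0):
  M0 = (-0.0890, +0.0890, 0)
  M1 = (+0.0890, +0.0890, 0)
  M2 = (+0.0890, -0.0890, 0)
  M3 = (-0.0890, -0.0890, 0)
rvec = (0.0815, -0.0419, -0.2045), |rvec| = θ = 0.22409 rad = 12.840°
Rodrigues: sinθ=0.22222, 1−cosθ=0.02500; R = I + sinθ·[k]× + (1−cosθ)·[k]×²:
    [+0.97830 +0.20109 -0.04985]
    [-0.20449 +0.97587 -0.07655]
    [+0.03325 +0.08509 +0.99582]
t = (-0.3014, 0.0160, 0.9192) m
M0: Pc = R·M0+t = (-0.37057, +0.12105, +0.92381); u = 556.9·(-0.37057)/0.92381 + 305.2 = 81.8092, v = 689.1·(+0.12105)/0.92381 + 220.2 = 310.4965
M1: Pc = R·M1+t = (-0.19643, +0.08465, +0.92973); u = 556.9·(-0.19643)/0.92973 + 305.2 = 187.5382, v = 689.1·(+0.08465)/0.92973 + 220.2 = 282.9429
M2: Pc = R·M2+t = (-0.23223, -0.08905, +0.91459); u = 556.9·(-0.23223)/0.91459 + 305.2 = 163.7942, v = 689.1·(-0.08905)/0.91459 + 220.2 = 153.1031
M3: Pc = R·M3+t = (-0.40637, -0.05265, +0.90867); u = 556.9·(-0.40637)/0.90867 + 305.2 = 56.1483, v = 689.1·(-0.05265)/0.90867 + 220.2 = 180.2703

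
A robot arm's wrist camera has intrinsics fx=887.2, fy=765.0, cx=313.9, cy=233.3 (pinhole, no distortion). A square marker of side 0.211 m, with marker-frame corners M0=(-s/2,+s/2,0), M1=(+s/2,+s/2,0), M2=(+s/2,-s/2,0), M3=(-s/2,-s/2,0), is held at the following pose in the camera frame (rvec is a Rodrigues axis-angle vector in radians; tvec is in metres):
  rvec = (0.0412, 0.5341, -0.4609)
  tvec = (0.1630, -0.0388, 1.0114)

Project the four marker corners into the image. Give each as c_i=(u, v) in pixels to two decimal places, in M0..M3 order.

c0=(421.87, 305.35) c1=(583.84, 243.20) c2=(495.11, 93.27) c3=(344.41, 169.18)

Intrinsics K: fx=887.2, fy=765.0, cx=313.9, cy=233.3
Marker side s = 0.211 m; corners in marker frame (Z=0):
  M0 = (-0.1055, +0.1055, 0)
  M1 = (+0.1055, +0.1055, 0)
  M2 = (+0.1055, -0.1055, 0)
  M3 = (-0.1055, -0.1055, 0)
rvec = (0.0412, 0.5341, -0.4609), |rvec| = θ = 0.70667 rad = 40.489°
Rodrigues: sinθ=0.64931, 1−cosθ=0.23947; R = I + sinθ·[k]× + (1−cosθ)·[k]×²:
    [+0.76134 +0.43404 +0.48164]
    [-0.41293 +0.89732 -0.15590]
    [-0.49985 -0.08019 +0.86239]
t = (0.1630, -0.0388, 1.0114) m
M0: Pc = R·M0+t = (+0.12847, +0.09943, +1.05567); u = 887.2·(+0.12847)/1.05567 + 313.9 = 421.8673, v = 765.0·(+0.09943)/1.05567 + 233.3 = 305.3536
M1: Pc = R·M1+t = (+0.28911, +0.01230, +0.95021); u = 887.2·(+0.28911)/0.95021 + 313.9 = 583.8419, v = 765.0·(+0.01230)/0.95021 + 233.3 = 243.2048
M2: Pc = R·M2+t = (+0.19753, -0.17703, +0.96713); u = 887.2·(+0.19753)/0.96713 + 313.9 = 495.1059, v = 765.0·(-0.17703)/0.96713 + 233.3 = 93.2674
M3: Pc = R·M3+t = (+0.03689, -0.08990, +1.07259); u = 887.2·(+0.03689)/1.07259 + 313.9 = 344.4119, v = 765.0·(-0.08990)/1.07259 + 233.3 = 169.1792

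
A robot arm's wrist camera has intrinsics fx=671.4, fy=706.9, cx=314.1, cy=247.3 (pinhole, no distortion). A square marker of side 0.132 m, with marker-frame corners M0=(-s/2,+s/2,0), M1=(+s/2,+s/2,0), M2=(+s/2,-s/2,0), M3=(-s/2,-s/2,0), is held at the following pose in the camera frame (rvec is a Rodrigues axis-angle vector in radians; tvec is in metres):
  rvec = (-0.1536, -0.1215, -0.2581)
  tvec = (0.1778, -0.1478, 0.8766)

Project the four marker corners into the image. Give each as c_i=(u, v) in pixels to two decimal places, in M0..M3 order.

Intrinsics K: fx=671.4, fy=706.9, cx=314.1, cy=247.3
Marker side s = 0.132 m; corners in marker frame (Z=0):
  M0 = (-0.0660, +0.0660, 0)
  M1 = (+0.0660, +0.0660, 0)
  M2 = (+0.0660, -0.0660, 0)
  M3 = (-0.0660, -0.0660, 0)
rvec = (-0.1536, -0.1215, -0.2581), |rvec| = θ = 0.32399 rad = 18.563°
Rodrigues: sinθ=0.31835, 1−cosθ=0.05203; R = I + sinθ·[k]× + (1−cosθ)·[k]×²:
    [+0.95967 +0.26286 -0.09974]
    [-0.24436 +0.95529 +0.16647]
    [+0.13903 -0.13538 +0.98099]
t = (0.1778, -0.1478, 0.8766) m
M0: Pc = R·M0+t = (+0.13181, -0.06862, +0.85849); u = 671.4·(+0.13181)/0.85849 + 314.1 = 417.1855, v = 706.9·(-0.06862)/0.85849 + 247.3 = 190.7939
M1: Pc = R·M1+t = (+0.25849, -0.10088, +0.87684); u = 671.4·(+0.25849)/0.87684 + 314.1 = 512.0240, v = 706.9·(-0.10088)/0.87684 + 247.3 = 165.9727
M2: Pc = R·M2+t = (+0.22379, -0.22698, +0.89471); u = 671.4·(+0.22379)/0.89471 + 314.1 = 482.0336, v = 706.9·(-0.22698)/0.89471 + 247.3 = 67.9687
M3: Pc = R·M3+t = (+0.09711, -0.19472, +0.87636); u = 671.4·(+0.09711)/0.87636 + 314.1 = 388.5010, v = 706.9·(-0.19472)/0.87636 + 247.3 = 90.2313

c0=(417.19, 190.79) c1=(512.02, 165.97) c2=(482.03, 67.97) c3=(388.50, 90.23)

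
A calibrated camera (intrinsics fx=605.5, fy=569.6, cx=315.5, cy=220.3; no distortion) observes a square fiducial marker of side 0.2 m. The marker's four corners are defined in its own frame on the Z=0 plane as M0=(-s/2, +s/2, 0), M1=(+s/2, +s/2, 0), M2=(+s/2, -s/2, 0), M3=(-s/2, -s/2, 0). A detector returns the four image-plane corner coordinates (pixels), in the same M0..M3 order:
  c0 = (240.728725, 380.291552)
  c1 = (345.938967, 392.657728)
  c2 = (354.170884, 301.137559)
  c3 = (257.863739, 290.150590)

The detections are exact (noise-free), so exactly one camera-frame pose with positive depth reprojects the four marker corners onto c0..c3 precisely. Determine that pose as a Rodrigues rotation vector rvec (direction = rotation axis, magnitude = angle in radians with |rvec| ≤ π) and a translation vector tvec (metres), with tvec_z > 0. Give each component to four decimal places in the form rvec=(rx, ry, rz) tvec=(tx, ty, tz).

rvec=(-0.5603, -0.0111, 0.1209) tvec=(-0.0309, 0.2491, 1.1949)

Intrinsics K: fx=605.5, fy=569.6, cx=315.5, cy=220.3
Marker side s = 0.2 m; corners in marker frame (Z=0):
  M0 = (-0.1000, +0.1000, 0)
  M1 = (+0.1000, +0.1000, 0)
  M2 = (+0.1000, -0.1000, 0)
  M3 = (-0.1000, -0.1000, 0)
Detected image corners:
  c0 = (240.728725, 380.291552) px
  c1 = (345.938967, 392.657728) px
  c2 = (354.170884, 301.137559) px
  c3 = (257.863739, 290.150590) px
Planar DLT: solve 8×8 A·h = b for H (H[2,2]=1):
  H  [+497.16430 -196.56680 +299.86244]
  H  [+51.81024 +302.65724 +339.03115]
  H  [-0.01882 -0.44417 +1.00000]
B = K⁻¹H; ‖b₁‖=0.836887, ‖b₂‖=0.836887; λ = 2/(‖b₁‖+‖b₂‖) = 1.194904, sign → tz>0 ⇒ λ=+1.194904
r₁ = λ·B[:,0] = (+0.99283,+0.11739,-0.02249); r₂ = λ·B[:,1] = (-0.11136,+0.84018,-0.53074)
r₃ = r₁×r₂ = (-0.04341,+0.52944,+0.84723); SVD([r₁ r₂ r₃]) → R = UVᵀ:
  R  [+0.99283 -0.11136 -0.04341]
  R  [+0.11739 +0.84018 +0.52944]
  R  [-0.02249 -0.53074 +0.84723]
t = (-0.03086, +0.24907, +1.19490) m
tr R = 2.680250; θ = arccos((tr R − 1)/2) = 0.573282 rad = 32.847°
axis k = ((R−Rᵀ)₃₂, (R−Rᵀ)₁₃, (R−Rᵀ)₂₁) / (2 sinθ) = (-0.977324, -0.019280, +0.210868)
rvec = θ·k = (-0.560283, -0.011053, +0.120887)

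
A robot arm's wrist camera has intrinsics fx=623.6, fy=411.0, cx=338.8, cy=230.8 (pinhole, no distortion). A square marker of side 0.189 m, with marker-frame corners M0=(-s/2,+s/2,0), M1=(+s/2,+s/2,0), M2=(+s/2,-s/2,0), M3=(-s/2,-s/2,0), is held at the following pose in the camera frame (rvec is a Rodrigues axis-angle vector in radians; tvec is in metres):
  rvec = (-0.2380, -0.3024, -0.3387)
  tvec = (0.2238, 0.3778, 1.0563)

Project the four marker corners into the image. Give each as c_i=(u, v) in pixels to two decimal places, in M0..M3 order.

Intrinsics K: fx=623.6, fy=411.0, cx=338.8, cy=230.8
Marker side s = 0.189 m; corners in marker frame (Z=0):
  M0 = (-0.0945, +0.0945, 0)
  M1 = (+0.0945, +0.0945, 0)
  M2 = (+0.0945, -0.0945, 0)
  M3 = (-0.0945, -0.0945, 0)
rvec = (-0.2380, -0.3024, -0.3387), |rvec| = θ = 0.51265 rad = 29.373°
Rodrigues: sinθ=0.49049, 1−cosθ=0.12855; R = I + sinθ·[k]× + (1−cosθ)·[k]×²:
    [+0.89916 +0.35926 -0.24990]
    [-0.28885 +0.91618 +0.27781]
    [+0.32876 -0.17761 +0.92756]
t = (0.2238, 0.3778, 1.0563) m
M0: Pc = R·M0+t = (+0.17278, +0.49168, +1.00845); u = 623.6·(+0.17278)/1.00845 + 338.8 = 445.6430, v = 411.0·(+0.49168)/1.00845 + 230.8 = 431.1858
M1: Pc = R·M1+t = (+0.34272, +0.43708, +1.07058); u = 623.6·(+0.34272)/1.07058 + 338.8 = 538.4300, v = 411.0·(+0.43708)/1.07058 + 230.8 = 398.5971
M2: Pc = R·M2+t = (+0.27482, +0.26392, +1.10415); u = 623.6·(+0.27482)/1.10415 + 338.8 = 494.0121, v = 411.0·(+0.26392)/1.10415 + 230.8 = 329.0409
M3: Pc = R·M3+t = (+0.10488, +0.31852, +1.04202); u = 623.6·(+0.10488)/1.04202 + 338.8 = 401.5656, v = 411.0·(+0.31852)/1.04202 + 230.8 = 356.4321

c0=(445.64, 431.19) c1=(538.43, 398.60) c2=(494.01, 329.04) c3=(401.57, 356.43)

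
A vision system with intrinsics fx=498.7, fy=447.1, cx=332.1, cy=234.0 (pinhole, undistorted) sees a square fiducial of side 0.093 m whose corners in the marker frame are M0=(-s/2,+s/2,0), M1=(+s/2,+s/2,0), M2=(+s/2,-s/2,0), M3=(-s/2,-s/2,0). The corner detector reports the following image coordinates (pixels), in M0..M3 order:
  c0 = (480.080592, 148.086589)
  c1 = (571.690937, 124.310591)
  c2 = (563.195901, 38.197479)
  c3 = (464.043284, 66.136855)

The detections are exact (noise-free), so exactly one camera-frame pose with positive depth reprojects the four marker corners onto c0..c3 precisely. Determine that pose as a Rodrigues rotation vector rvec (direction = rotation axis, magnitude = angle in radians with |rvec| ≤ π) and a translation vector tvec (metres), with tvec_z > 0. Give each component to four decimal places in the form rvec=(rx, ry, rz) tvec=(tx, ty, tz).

Intrinsics K: fx=498.7, fy=447.1, cx=332.1, cy=234.0
Marker side s = 0.093 m; corners in marker frame (Z=0):
  M0 = (-0.0465, +0.0465, 0)
  M1 = (+0.0465, +0.0465, 0)
  M2 = (+0.0465, -0.0465, 0)
  M3 = (-0.0465, -0.0465, 0)
Detected image corners:
  c0 = (480.080592, 148.086589) px
  c1 = (571.690937, 124.310591) px
  c2 = (563.195901, 38.197479) px
  c3 = (464.043284, 66.136855) px
Planar DLT: solve 8×8 A·h = b for H (H[2,2]=1):
  H  [+888.39570 +591.74573 +519.42640]
  H  [-301.68149 +986.53149 +96.06638]
  H  [-0.26079 +0.88380 +1.00000]
B = K⁻¹H; ‖b₁‖=2.044533, ‖b₂‖=2.044533; λ = 2/(‖b₁‖+‖b₂‖) = 0.489109, sign → tz>0 ⇒ λ=+0.489109
r₁ = λ·B[:,0] = (+0.95625,-0.26327,-0.12755); r₂ = λ·B[:,1] = (+0.29250,+0.85298,+0.43228)
r₃ = r₁×r₂ = (-0.00500,-0.45068,+0.89267); SVD([r₁ r₂ r₃]) → R = UVᵀ:
  R  [+0.95625 +0.29250 -0.00500]
  R  [-0.26327 +0.85298 -0.45068]
  R  [-0.12755 +0.43228 +0.89267]
t = (+0.18372, -0.15089, +0.48911) m
tr R = 2.701910; θ = arccos((tr R − 1)/2) = 0.552995 rad = 31.684°
axis k = ((R−Rᵀ)₃₂, (R−Rᵀ)₁₃, (R−Rᵀ)₂₁) / (2 sinθ) = (+0.840525, +0.116661, -0.529063)
rvec = θ·k = (+0.464807, +0.064513, -0.292569)

rvec=(0.4648, 0.0645, -0.2926) tvec=(0.1837, -0.1509, 0.4891)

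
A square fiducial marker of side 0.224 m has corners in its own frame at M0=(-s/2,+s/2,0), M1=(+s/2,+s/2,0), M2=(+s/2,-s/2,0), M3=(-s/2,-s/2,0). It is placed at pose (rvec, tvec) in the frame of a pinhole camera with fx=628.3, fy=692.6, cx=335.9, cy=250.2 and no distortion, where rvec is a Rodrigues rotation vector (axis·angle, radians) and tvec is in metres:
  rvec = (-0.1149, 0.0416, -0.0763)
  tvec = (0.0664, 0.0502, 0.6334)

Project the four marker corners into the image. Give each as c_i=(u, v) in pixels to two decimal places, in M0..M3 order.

Intrinsics K: fx=628.3, fy=692.6, cx=335.9, cy=250.2
Marker side s = 0.224 m; corners in marker frame (Z=0):
  M0 = (-0.1120, +0.1120, 0)
  M1 = (+0.1120, +0.1120, 0)
  M2 = (+0.1120, -0.1120, 0)
  M3 = (-0.1120, -0.1120, 0)
rvec = (-0.1149, 0.0416, -0.0763), |rvec| = θ = 0.14406 rad = 8.254°
Rodrigues: sinθ=0.14357, 1−cosθ=0.01036; R = I + sinθ·[k]× + (1−cosθ)·[k]×²:
    [+0.99623 +0.07365 +0.04583]
    [-0.07842 +0.99050 +0.11292]
    [-0.03708 -0.11609 +0.99255]
t = (0.0664, 0.0502, 0.6334) m
M0: Pc = R·M0+t = (-0.03693, +0.16992, +0.62455); u = 628.3·(-0.03693)/0.62455 + 335.9 = 298.7494, v = 692.6·(+0.16992)/0.62455 + 250.2 = 438.6336
M1: Pc = R·M1+t = (+0.18623, +0.15235, +0.61625); u = 628.3·(+0.18623)/0.61625 + 335.9 = 525.7696, v = 692.6·(+0.15235)/0.61625 + 250.2 = 421.4303
M2: Pc = R·M2+t = (+0.16973, -0.06952, +0.64225); u = 628.3·(+0.16973)/0.64225 + 335.9 = 501.9427, v = 692.6·(-0.06952)/0.64225 + 250.2 = 175.2300
M3: Pc = R·M3+t = (-0.05343, -0.05195, +0.65055); u = 628.3·(-0.05343)/0.65055 + 335.9 = 284.3010, v = 692.6·(-0.05195)/0.65055 + 250.2 = 194.8890

c0=(298.75, 438.63) c1=(525.77, 421.43) c2=(501.94, 175.23) c3=(284.30, 194.89)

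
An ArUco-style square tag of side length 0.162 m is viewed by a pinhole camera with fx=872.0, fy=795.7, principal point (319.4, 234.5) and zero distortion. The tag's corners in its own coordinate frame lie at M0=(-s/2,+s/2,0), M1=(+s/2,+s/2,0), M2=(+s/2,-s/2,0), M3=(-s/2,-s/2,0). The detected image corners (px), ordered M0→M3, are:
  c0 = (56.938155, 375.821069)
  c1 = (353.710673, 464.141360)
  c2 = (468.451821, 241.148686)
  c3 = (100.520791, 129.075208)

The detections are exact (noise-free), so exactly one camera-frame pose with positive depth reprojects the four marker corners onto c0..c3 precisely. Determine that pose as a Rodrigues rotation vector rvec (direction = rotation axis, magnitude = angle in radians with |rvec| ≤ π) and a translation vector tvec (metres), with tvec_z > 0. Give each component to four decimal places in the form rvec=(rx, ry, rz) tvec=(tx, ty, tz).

Intrinsics K: fx=872.0, fy=795.7, cx=319.4, cy=234.5
Marker side s = 0.162 m; corners in marker frame (Z=0):
  M0 = (-0.0810, +0.0810, 0)
  M1 = (+0.0810, +0.0810, 0)
  M2 = (+0.0810, -0.0810, 0)
  M3 = (-0.0810, -0.0810, 0)
Detected image corners:
  c0 = (56.938155, 375.821069) px
  c1 = (353.710673, 464.141360) px
  c2 = (468.451821, 241.148686) px
  c3 = (100.520791, 129.075208) px
Planar DLT: solve 8×8 A·h = b for H (H[2,2]=1):
  H  [+2041.25128 -162.75127 +241.36493]
  H  [+627.17808 +1853.29769 +315.46537]
  H  [+0.05488 +1.33471 +1.00000]
B = K⁻¹H; ‖b₁‖=2.446442, ‖b₂‖=2.446442; λ = 2/(‖b₁‖+‖b₂‖) = 0.408757, sign → tz>0 ⇒ λ=+0.408757
r₁ = λ·B[:,0] = (+0.94864,+0.31557,+0.02243); r₂ = λ·B[:,1] = (-0.27613,+0.79127,+0.54557)
r₃ = r₁×r₂ = (+0.15442,-0.52375,+0.83776); SVD([r₁ r₂ r₃]) → R = UVᵀ:
  R  [+0.94864 -0.27613 +0.15442]
  R  [+0.31557 +0.79127 -0.52375]
  R  [+0.02243 +0.54557 +0.83776]
t = (-0.03658, +0.04159, +0.40876) m
tr R = 2.577665; θ = arccos((tr R − 1)/2) = 0.661889 rad = 37.923°
axis k = ((R−Rᵀ)₃₂, (R−Rᵀ)₁₃, (R−Rᵀ)₂₁) / (2 sinθ) = (+0.869919, +0.107373, +0.481364)
rvec = θ·k = (+0.575790, +0.071069, +0.318610)

rvec=(0.5758, 0.0711, 0.3186) tvec=(-0.0366, 0.0416, 0.4088)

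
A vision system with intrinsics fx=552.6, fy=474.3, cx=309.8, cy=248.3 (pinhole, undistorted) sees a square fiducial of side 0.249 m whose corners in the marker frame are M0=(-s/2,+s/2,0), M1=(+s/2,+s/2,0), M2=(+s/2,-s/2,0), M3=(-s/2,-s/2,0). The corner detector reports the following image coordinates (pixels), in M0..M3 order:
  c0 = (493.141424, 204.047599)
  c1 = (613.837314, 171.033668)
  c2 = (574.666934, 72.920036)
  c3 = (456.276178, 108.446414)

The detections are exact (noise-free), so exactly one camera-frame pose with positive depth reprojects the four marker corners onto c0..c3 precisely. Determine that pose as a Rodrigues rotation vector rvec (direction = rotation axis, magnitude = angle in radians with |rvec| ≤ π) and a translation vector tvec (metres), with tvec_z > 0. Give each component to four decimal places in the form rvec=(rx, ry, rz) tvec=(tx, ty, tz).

Intrinsics K: fx=552.6, fy=474.3, cx=309.8, cy=248.3
Marker side s = 0.249 m; corners in marker frame (Z=0):
  M0 = (-0.1245, +0.1245, 0)
  M1 = (+0.1245, +0.1245, 0)
  M2 = (+0.1245, -0.1245, 0)
  M3 = (-0.1245, -0.1245, 0)
Detected image corners:
  c0 = (493.141424, 204.047599) px
  c1 = (613.837314, 171.033668) px
  c2 = (574.666934, 72.920036) px
  c3 = (456.276178, 108.446414) px
Planar DLT: solve 8×8 A·h = b for H (H[2,2]=1):
  H  [+416.85899 +131.32601 +533.50611]
  H  [-154.10860 +383.37060 +139.12409]
  H  [-0.11827 -0.03983 +1.00000]
B = K⁻¹H; ‖b₁‖=0.869854, ‖b₂‖=0.869854; λ = 2/(‖b₁‖+‖b₂‖) = 1.149618, sign → tz>0 ⇒ λ=+1.149618
r₁ = λ·B[:,0] = (+0.94345,-0.30235,-0.13596); r₂ = λ·B[:,1] = (+0.29888,+0.95319,-0.04579)
r₃ = r₁×r₂ = (+0.14344,+0.00256,+0.98966); SVD([r₁ r₂ r₃]) → R = UVᵀ:
  R  [+0.94345 +0.29888 +0.14344]
  R  [-0.30235 +0.95319 +0.00256]
  R  [-0.13596 -0.04579 +0.98966]
t = (+0.46539, -0.26462, +1.14962) m
tr R = 2.886297; θ = arccos((tr R − 1)/2) = 0.338818 rad = 19.413°
axis k = ((R−Rᵀ)₃₂, (R−Rᵀ)₁₃, (R−Rᵀ)₂₁) / (2 sinθ) = (-0.072736, +0.420320, -0.904456)
rvec = θ·k = (-0.024644, +0.142412, -0.306446)

rvec=(-0.0246, 0.1424, -0.3064) tvec=(0.4654, -0.2646, 1.1496)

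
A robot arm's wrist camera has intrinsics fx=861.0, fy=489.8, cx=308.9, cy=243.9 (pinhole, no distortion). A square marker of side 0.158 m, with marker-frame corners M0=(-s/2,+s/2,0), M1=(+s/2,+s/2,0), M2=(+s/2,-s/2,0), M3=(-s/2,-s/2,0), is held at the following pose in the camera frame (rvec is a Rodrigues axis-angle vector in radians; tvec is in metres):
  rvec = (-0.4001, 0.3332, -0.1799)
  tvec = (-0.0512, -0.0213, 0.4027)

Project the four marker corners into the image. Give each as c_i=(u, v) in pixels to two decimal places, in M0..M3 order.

c0=(53.83, 329.89) c1=(384.70, 288.43) c2=(337.91, 111.57) c3=(58.39, 164.37)

Intrinsics K: fx=861.0, fy=489.8, cx=308.9, cy=243.9
Marker side s = 0.158 m; corners in marker frame (Z=0):
  M0 = (-0.0790, +0.0790, 0)
  M1 = (+0.0790, +0.0790, 0)
  M2 = (+0.0790, -0.0790, 0)
  M3 = (-0.0790, -0.0790, 0)
rvec = (-0.4001, 0.3332, -0.1799), |rvec| = θ = 0.55088 rad = 31.563°
Rodrigues: sinθ=0.52344, 1−cosθ=0.14793; R = I + sinθ·[k]× + (1−cosθ)·[k]×²:
    [+0.93010 +0.10595 +0.35169]
    [-0.23593 +0.90619 +0.35095]
    [-0.28151 -0.40939 +0.86784]
t = (-0.0512, -0.0213, 0.4027) m
M0: Pc = R·M0+t = (-0.11631, +0.06893, +0.39260); u = 861.0·(-0.11631)/0.39260 + 308.9 = 53.8268, v = 489.8·(+0.06893)/0.39260 + 243.9 = 329.8924
M1: Pc = R·M1+t = (+0.03065, +0.03165, +0.34812); u = 861.0·(+0.03065)/0.34812 + 308.9 = 384.7018, v = 489.8·(+0.03165)/0.34812 + 243.9 = 288.4321
M2: Pc = R·M2+t = (+0.01391, -0.11153, +0.41280); u = 861.0·(+0.01391)/0.41280 + 308.9 = 337.9085, v = 489.8·(-0.11153)/0.41280 + 243.9 = 111.5706
M3: Pc = R·M3+t = (-0.13305, -0.07425, +0.45728); u = 861.0·(-0.13305)/0.45728 + 308.9 = 58.3881, v = 489.8·(-0.07425)/0.45728 + 243.9 = 164.3692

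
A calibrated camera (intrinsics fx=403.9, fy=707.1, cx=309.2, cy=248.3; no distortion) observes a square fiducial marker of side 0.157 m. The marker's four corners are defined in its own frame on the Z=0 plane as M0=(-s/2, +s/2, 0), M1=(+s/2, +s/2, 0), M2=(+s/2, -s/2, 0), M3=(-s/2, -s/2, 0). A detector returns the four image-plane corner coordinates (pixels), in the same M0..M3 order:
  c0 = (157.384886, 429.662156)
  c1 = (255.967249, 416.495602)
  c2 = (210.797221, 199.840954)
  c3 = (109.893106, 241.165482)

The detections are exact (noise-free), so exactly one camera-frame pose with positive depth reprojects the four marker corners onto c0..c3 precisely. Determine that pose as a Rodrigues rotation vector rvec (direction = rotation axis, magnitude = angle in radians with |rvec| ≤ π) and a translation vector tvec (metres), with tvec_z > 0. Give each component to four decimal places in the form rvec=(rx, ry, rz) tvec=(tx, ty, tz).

Intrinsics K: fx=403.9, fy=707.1, cx=309.2, cy=248.3
Marker side s = 0.157 m; corners in marker frame (Z=0):
  M0 = (-0.0785, +0.0785, 0)
  M1 = (+0.0785, +0.0785, 0)
  M2 = (+0.0785, -0.0785, 0)
  M3 = (-0.0785, -0.0785, 0)
Detected image corners:
  c0 = (157.384886, 429.662156) px
  c1 = (255.967249, 416.495602) px
  c2 = (210.797221, 199.840954) px
  c3 = (109.893106, 241.165482) px
Planar DLT: solve 8×8 A·h = b for H (H[2,2]=1):
  H  [+485.52811 +392.21259 +181.27946]
  H  [-431.93737 +1454.01537 +326.84921]
  H  [-0.81452 +0.52661 +1.00000]
B = K⁻¹H; ‖b₁‖=2.025327, ‖b₂‖=2.025327; λ = 2/(‖b₁‖+‖b₂‖) = 0.493748, sign → tz>0 ⇒ λ=+0.493748
r₁ = λ·B[:,0] = (+0.90141,-0.16039,-0.40217); r₂ = λ·B[:,1] = (+0.28041,+0.92399,+0.26001)
r₃ = r₁×r₂ = (+0.32990,-0.34715,+0.87787); SVD([r₁ r₂ r₃]) → R = UVᵀ:
  R  [+0.90141 +0.28041 +0.32990]
  R  [-0.16039 +0.92399 -0.34715]
  R  [-0.40217 +0.26001 +0.87787]
t = (-0.15638, +0.05485, +0.49375) m
tr R = 2.703270; θ = arccos((tr R − 1)/2) = 0.551699 rad = 31.610°
axis k = ((R−Rᵀ)₃₂, (R−Rᵀ)₁₃, (R−Rᵀ)₂₁) / (2 sinθ) = (+0.579204, +0.698357, -0.420501)
rvec = θ·k = (+0.319546, +0.385283, -0.231990)

rvec=(0.3195, 0.3853, -0.2320) tvec=(-0.1564, 0.0548, 0.4937)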